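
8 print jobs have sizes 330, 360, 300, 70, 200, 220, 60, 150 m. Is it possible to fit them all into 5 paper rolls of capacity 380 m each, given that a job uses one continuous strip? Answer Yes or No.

Yes

A valid assignment using 5 paper rolls:
  roll 1: 360 = 360
  roll 2: 330 = 330
  roll 3: 300 + 70 = 370
  roll 4: 220 + 150 = 370
  roll 5: 200 + 60 = 260
Every load is within 380 m, so 5 paper rolls suffice.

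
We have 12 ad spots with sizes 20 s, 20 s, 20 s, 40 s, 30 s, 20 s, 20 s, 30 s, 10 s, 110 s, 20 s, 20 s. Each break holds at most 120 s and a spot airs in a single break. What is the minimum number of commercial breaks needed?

Total = 110 + 40 + 30 + 30 + 20 + 20 + 20 + 20 + 20 + 20 + 20 + 10 = 360 s.
Lower bound: ⌈360/120⌉ = 3 commercial breaks.
A packing using 3 commercial breaks:
  break 1: 110 + 10 = 120
  break 2: 40 + 30 + 30 + 20 = 120
  break 3: 20 + 20 + 20 + 20 + 20 + 20 = 120
This matches the lower bound, so 3 is optimal.

3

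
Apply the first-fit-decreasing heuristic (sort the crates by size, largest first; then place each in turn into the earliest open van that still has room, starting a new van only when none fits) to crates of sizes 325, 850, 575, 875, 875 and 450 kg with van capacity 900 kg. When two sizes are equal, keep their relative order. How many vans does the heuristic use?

Sorted descending: 875, 875, 850, 575, 450, 325.
  875 → van 1 (new)  [load 875/900]
  875 → van 2 (new)  [load 875/900]
  850 → van 3 (new)  [load 850/900]
  575 → van 4 (new)  [load 575/900]
  450 → van 5 (new)  [load 450/900]
  325 → van 4  [load 900/900]
5 vans opened.

5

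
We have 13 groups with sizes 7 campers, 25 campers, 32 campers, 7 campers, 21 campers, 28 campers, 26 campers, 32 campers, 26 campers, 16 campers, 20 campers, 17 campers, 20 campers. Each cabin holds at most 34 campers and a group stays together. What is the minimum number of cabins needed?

10

Total = 32 + 32 + 28 + 26 + 26 + 25 + 21 + 20 + 20 + 17 + 16 + 7 + 7 = 277 campers.
Lower bound: ⌈277/34⌉ = 9 cabins.
A packing using 10 cabins:
  cabin 1: 32 = 32
  cabin 2: 32 = 32
  cabin 3: 28 = 28
  cabin 4: 26 + 7 = 33
  cabin 5: 26 + 7 = 33
  cabin 6: 25 = 25
  cabin 7: 21 = 21
  cabin 8: 20 = 20
  cabin 9: 20 = 20
  cabin 10: 17 + 16 = 33
No arrangement into 9 cabins stays within capacity, so 10 is optimal.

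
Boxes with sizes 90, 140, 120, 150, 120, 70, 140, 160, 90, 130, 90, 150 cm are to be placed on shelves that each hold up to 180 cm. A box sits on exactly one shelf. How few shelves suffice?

Total = 160 + 150 + 150 + 140 + 140 + 130 + 120 + 120 + 90 + 90 + 90 + 70 = 1450 cm.
Lower bound: ⌈1450/180⌉ = 9 shelves.
A packing using 10 shelves:
  shelf 1: 160 = 160
  shelf 2: 150 = 150
  shelf 3: 150 = 150
  shelf 4: 140 = 140
  shelf 5: 140 = 140
  shelf 6: 130 = 130
  shelf 7: 120 = 120
  shelf 8: 120 = 120
  shelf 9: 90 + 90 = 180
  shelf 10: 90 + 70 = 160
No arrangement into 9 shelves stays within capacity, so 10 is optimal.

10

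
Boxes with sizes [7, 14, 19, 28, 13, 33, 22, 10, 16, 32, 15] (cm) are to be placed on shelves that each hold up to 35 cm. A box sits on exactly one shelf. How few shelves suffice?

Total = 33 + 32 + 28 + 22 + 19 + 16 + 15 + 14 + 13 + 10 + 7 = 209 cm.
Lower bound: ⌈209/35⌉ = 6 shelves.
A packing using 7 shelves:
  shelf 1: 33 = 33
  shelf 2: 32 = 32
  shelf 3: 28 + 7 = 35
  shelf 4: 22 + 13 = 35
  shelf 5: 19 + 16 = 35
  shelf 6: 15 + 14 = 29
  shelf 7: 10 = 10
No arrangement into 6 shelves stays within capacity, so 7 is optimal.

7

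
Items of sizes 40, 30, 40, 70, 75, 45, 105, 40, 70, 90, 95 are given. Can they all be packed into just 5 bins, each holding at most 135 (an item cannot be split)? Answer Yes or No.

No

Total = 700; ⌈700/135⌉ = 6.
At least 6 bins are required, but only 5 are allowed.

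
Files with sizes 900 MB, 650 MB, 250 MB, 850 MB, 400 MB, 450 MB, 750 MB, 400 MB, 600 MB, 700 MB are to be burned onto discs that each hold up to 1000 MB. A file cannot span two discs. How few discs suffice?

7

Total = 900 + 850 + 750 + 700 + 650 + 600 + 450 + 400 + 400 + 250 = 5950 MB.
Lower bound: ⌈5950/1000⌉ = 6 discs.
A packing using 7 discs:
  disc 1: 900 = 900
  disc 2: 850 = 850
  disc 3: 750 + 250 = 1000
  disc 4: 700 = 700
  disc 5: 650 = 650
  disc 6: 600 + 400 = 1000
  disc 7: 450 + 400 = 850
No arrangement into 6 discs stays within capacity, so 7 is optimal.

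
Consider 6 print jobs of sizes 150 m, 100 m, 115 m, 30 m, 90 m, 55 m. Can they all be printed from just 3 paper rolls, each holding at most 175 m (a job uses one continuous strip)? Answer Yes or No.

Total = 540 m; ⌈540/175⌉ = 4.
At least 4 paper rolls are required, but only 3 are allowed.

No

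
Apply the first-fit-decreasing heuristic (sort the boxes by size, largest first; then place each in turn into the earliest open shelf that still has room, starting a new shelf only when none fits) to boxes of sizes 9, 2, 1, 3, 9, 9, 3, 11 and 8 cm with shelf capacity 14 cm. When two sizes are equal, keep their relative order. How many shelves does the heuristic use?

5

Sorted descending: 11, 9, 9, 9, 8, 3, 3, 2, 1.
  11 → shelf 1 (new)  [load 11/14]
  9 → shelf 2 (new)  [load 9/14]
  9 → shelf 3 (new)  [load 9/14]
  9 → shelf 4 (new)  [load 9/14]
  8 → shelf 5 (new)  [load 8/14]
  3 → shelf 1  [load 14/14]
  3 → shelf 2  [load 12/14]
  2 → shelf 2  [load 14/14]
  1 → shelf 3  [load 10/14]
5 shelves opened.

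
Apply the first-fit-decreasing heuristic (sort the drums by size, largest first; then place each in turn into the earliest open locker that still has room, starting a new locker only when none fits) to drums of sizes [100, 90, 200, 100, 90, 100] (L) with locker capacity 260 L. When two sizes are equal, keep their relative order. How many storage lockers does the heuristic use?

4

Sorted descending: 200, 100, 100, 100, 90, 90.
  200 → locker 1 (new)  [load 200/260]
  100 → locker 2 (new)  [load 100/260]
  100 → locker 2  [load 200/260]
  100 → locker 3 (new)  [load 100/260]
  90 → locker 3  [load 190/260]
  90 → locker 4 (new)  [load 90/260]
4 storage lockers opened.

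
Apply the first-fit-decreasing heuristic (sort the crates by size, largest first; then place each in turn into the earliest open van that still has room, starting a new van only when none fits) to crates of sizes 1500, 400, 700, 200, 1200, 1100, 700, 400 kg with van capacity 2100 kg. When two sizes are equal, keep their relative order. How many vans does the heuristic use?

4

Sorted descending: 1500, 1200, 1100, 700, 700, 400, 400, 200.
  1500 → van 1 (new)  [load 1500/2100]
  1200 → van 2 (new)  [load 1200/2100]
  1100 → van 3 (new)  [load 1100/2100]
  700 → van 2  [load 1900/2100]
  700 → van 3  [load 1800/2100]
  400 → van 1  [load 1900/2100]
  400 → van 4 (new)  [load 400/2100]
  200 → van 1  [load 2100/2100]
4 vans opened.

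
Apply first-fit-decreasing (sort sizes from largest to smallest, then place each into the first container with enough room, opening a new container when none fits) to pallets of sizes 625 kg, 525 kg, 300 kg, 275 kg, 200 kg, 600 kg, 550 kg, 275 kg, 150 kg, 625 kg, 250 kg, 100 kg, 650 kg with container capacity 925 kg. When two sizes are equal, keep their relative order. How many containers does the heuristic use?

Sorted descending: 650, 625, 625, 600, 550, 525, 300, 275, 275, 250, 200, 150, 100.
  650 → container 1 (new)  [load 650/925]
  625 → container 2 (new)  [load 625/925]
  625 → container 3 (new)  [load 625/925]
  600 → container 4 (new)  [load 600/925]
  550 → container 5 (new)  [load 550/925]
  525 → container 6 (new)  [load 525/925]
  300 → container 2  [load 925/925]
  275 → container 1  [load 925/925]
  275 → container 3  [load 900/925]
  250 → container 4  [load 850/925]
  200 → container 5  [load 750/925]
  150 → container 5  [load 900/925]
  100 → container 6  [load 625/925]
6 containers opened.

6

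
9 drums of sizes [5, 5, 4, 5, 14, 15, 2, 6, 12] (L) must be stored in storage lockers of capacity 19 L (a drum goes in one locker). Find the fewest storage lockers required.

4

Total = 15 + 14 + 12 + 6 + 5 + 5 + 5 + 4 + 2 = 68 L.
Lower bound: ⌈68/19⌉ = 4 storage lockers.
A packing using 4 storage lockers:
  locker 1: 15 + 4 = 19
  locker 2: 14 + 5 = 19
  locker 3: 12 + 6 = 18
  locker 4: 5 + 5 + 2 = 12
This matches the lower bound, so 4 is optimal.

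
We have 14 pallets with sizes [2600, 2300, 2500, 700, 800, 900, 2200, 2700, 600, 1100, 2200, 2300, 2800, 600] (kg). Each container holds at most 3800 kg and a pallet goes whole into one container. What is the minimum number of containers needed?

8

Total = 2800 + 2700 + 2600 + 2500 + 2300 + 2300 + 2200 + 2200 + 1100 + 900 + 800 + 700 + 600 + 600 = 24300 kg.
Lower bound: ⌈24300/3800⌉ = 7 containers.
Also, 8 pallets each exceed 1900 kg, and no two of those can share a container, so at least 8 containers are needed.
A packing using 8 containers:
  container 1: 2800 + 900 = 3700
  container 2: 2700 + 1100 = 3800
  container 3: 2600 + 800 = 3400
  container 4: 2500 + 700 + 600 = 3800
  container 5: 2300 + 600 = 2900
  container 6: 2300 = 2300
  container 7: 2200 = 2200
  container 8: 2200 = 2200
This matches the lower bound, so 8 is optimal.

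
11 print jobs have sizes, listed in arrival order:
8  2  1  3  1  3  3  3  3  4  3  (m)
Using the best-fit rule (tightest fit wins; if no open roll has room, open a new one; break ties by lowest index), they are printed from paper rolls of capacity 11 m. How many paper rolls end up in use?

4

  8 → roll 1 (new)  [load 8/11]
  2 → roll 1  [load 10/11]
  1 → roll 1  [load 11/11]
  3 → roll 2 (new)  [load 3/11]
  1 → roll 2  [load 4/11]
  3 → roll 2  [load 7/11]
  3 → roll 2  [load 10/11]
  3 → roll 3 (new)  [load 3/11]
  3 → roll 3  [load 6/11]
  4 → roll 3  [load 10/11]
  3 → roll 4 (new)  [load 3/11]
4 paper rolls opened.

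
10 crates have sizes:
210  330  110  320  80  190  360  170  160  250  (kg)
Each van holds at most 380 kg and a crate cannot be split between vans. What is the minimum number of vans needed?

7

Total = 360 + 330 + 320 + 250 + 210 + 190 + 170 + 160 + 110 + 80 = 2180 kg.
Lower bound: ⌈2180/380⌉ = 6 vans.
A packing using 7 vans:
  van 1: 360 = 360
  van 2: 330 = 330
  van 3: 320 = 320
  van 4: 250 + 110 = 360
  van 5: 210 + 170 = 380
  van 6: 190 + 160 = 350
  van 7: 80 = 80
No arrangement into 6 vans stays within capacity, so 7 is optimal.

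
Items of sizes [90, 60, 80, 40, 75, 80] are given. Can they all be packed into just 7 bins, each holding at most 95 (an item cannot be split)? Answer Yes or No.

A valid assignment using 6 bins:
  bin 1: 90 = 90
  bin 2: 80 = 80
  bin 3: 80 = 80
  bin 4: 75 = 75
  bin 5: 60 = 60
  bin 6: 40 = 40
That uses only 6 ≤ 7, so 7 bins are enough.

Yes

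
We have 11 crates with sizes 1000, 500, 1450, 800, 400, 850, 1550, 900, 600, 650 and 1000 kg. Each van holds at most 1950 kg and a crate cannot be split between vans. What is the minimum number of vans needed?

Total = 1550 + 1450 + 1000 + 1000 + 900 + 850 + 800 + 650 + 600 + 500 + 400 = 9700 kg.
Lower bound: ⌈9700/1950⌉ = 5 vans.
A packing using 6 vans:
  van 1: 1550 + 400 = 1950
  van 2: 1450 + 500 = 1950
  van 3: 1000 + 900 = 1900
  van 4: 1000 + 850 = 1850
  van 5: 800 + 650 = 1450
  van 6: 600 = 600
No arrangement into 5 vans stays within capacity, so 6 is optimal.

6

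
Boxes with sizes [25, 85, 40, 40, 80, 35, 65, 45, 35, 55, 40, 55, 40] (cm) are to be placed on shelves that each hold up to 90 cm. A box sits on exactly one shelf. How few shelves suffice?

8

Total = 85 + 80 + 65 + 55 + 55 + 45 + 40 + 40 + 40 + 40 + 35 + 35 + 25 = 640 cm.
Lower bound: ⌈640/90⌉ = 8 shelves.
A packing using 8 shelves:
  shelf 1: 85 = 85
  shelf 2: 80 = 80
  shelf 3: 65 + 25 = 90
  shelf 4: 55 + 35 = 90
  shelf 5: 55 + 35 = 90
  shelf 6: 45 + 40 = 85
  shelf 7: 40 + 40 = 80
  shelf 8: 40 = 40
This matches the lower bound, so 8 is optimal.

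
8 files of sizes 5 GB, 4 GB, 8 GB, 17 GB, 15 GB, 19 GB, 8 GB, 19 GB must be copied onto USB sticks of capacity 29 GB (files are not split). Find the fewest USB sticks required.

4

Total = 19 + 19 + 17 + 15 + 8 + 8 + 5 + 4 = 95 GB.
Lower bound: ⌈95/29⌉ = 4 USB sticks.
A packing using 4 USB sticks:
  USB stick 1: 19 + 8 = 27
  USB stick 2: 19 + 8 = 27
  USB stick 3: 17 + 5 + 4 = 26
  USB stick 4: 15 = 15
This matches the lower bound, so 4 is optimal.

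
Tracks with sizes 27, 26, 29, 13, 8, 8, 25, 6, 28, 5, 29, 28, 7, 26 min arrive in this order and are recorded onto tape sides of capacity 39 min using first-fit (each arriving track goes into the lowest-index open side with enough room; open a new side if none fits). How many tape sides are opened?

8

  27 → side 1 (new)  [load 27/39]
  26 → side 2 (new)  [load 26/39]
  29 → side 3 (new)  [load 29/39]
  13 → side 2  [load 39/39]
  8 → side 1  [load 35/39]
  8 → side 3  [load 37/39]
  25 → side 4 (new)  [load 25/39]
  6 → side 4  [load 31/39]
  28 → side 5 (new)  [load 28/39]
  5 → side 4  [load 36/39]
  29 → side 6 (new)  [load 29/39]
  28 → side 7 (new)  [load 28/39]
  7 → side 5  [load 35/39]
  26 → side 8 (new)  [load 26/39]
8 tape sides opened.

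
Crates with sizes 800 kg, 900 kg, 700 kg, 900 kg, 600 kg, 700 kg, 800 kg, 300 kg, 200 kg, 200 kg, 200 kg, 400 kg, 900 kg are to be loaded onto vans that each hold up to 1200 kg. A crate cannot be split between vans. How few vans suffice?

Total = 900 + 900 + 900 + 800 + 800 + 700 + 700 + 600 + 400 + 300 + 200 + 200 + 200 = 7600 kg.
Lower bound: ⌈7600/1200⌉ = 7 vans.
A packing using 8 vans:
  van 1: 900 + 300 = 1200
  van 2: 900 + 200 = 1100
  van 3: 900 + 200 = 1100
  van 4: 800 + 400 = 1200
  van 5: 800 + 200 = 1000
  van 6: 700 = 700
  van 7: 700 = 700
  van 8: 600 = 600
No arrangement into 7 vans stays within capacity, so 8 is optimal.

8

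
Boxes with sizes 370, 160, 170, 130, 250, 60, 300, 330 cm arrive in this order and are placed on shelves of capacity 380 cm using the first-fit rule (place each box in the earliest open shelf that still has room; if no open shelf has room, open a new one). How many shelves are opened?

  370 → shelf 1 (new)  [load 370/380]
  160 → shelf 2 (new)  [load 160/380]
  170 → shelf 2  [load 330/380]
  130 → shelf 3 (new)  [load 130/380]
  250 → shelf 3  [load 380/380]
  60 → shelf 4 (new)  [load 60/380]
  300 → shelf 4  [load 360/380]
  330 → shelf 5 (new)  [load 330/380]
5 shelves opened.

5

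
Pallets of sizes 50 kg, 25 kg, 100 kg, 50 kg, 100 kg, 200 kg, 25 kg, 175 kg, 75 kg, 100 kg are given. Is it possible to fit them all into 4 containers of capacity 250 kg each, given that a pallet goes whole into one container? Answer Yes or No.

A valid assignment using 4 containers:
  container 1: 200 + 50 = 250
  container 2: 175 + 75 = 250
  container 3: 100 + 100 + 50 = 250
  container 4: 100 + 25 + 25 = 150
Every load is within 250 kg, so 4 containers suffice.

Yes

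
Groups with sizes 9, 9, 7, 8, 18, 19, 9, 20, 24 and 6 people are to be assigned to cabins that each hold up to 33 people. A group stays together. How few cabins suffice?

Total = 24 + 20 + 19 + 18 + 9 + 9 + 9 + 8 + 7 + 6 = 129 people.
Lower bound: ⌈129/33⌉ = 4 cabins.
A packing using 5 cabins:
  cabin 1: 24 + 9 = 33
  cabin 2: 20 + 9 = 29
  cabin 3: 19 + 9 = 28
  cabin 4: 18 + 8 + 7 = 33
  cabin 5: 6 = 6
No arrangement into 4 cabins stays within capacity, so 5 is optimal.

5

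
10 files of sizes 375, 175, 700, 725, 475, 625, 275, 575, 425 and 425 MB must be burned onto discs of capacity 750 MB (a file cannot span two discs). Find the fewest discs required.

8

Total = 725 + 700 + 625 + 575 + 475 + 425 + 425 + 375 + 275 + 175 = 4775 MB.
Lower bound: ⌈4775/750⌉ = 7 discs.
A packing using 8 discs:
  disc 1: 725 = 725
  disc 2: 700 = 700
  disc 3: 625 = 625
  disc 4: 575 + 175 = 750
  disc 5: 475 + 275 = 750
  disc 6: 425 = 425
  disc 7: 425 = 425
  disc 8: 375 = 375
No arrangement into 7 discs stays within capacity, so 8 is optimal.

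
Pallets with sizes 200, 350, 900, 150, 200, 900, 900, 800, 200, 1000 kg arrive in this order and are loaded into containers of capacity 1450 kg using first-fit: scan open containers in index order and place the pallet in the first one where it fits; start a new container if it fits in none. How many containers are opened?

5

  200 → container 1 (new)  [load 200/1450]
  350 → container 1  [load 550/1450]
  900 → container 1  [load 1450/1450]
  150 → container 2 (new)  [load 150/1450]
  200 → container 2  [load 350/1450]
  900 → container 2  [load 1250/1450]
  900 → container 3 (new)  [load 900/1450]
  800 → container 4 (new)  [load 800/1450]
  200 → container 2  [load 1450/1450]
  1000 → container 5 (new)  [load 1000/1450]
5 containers opened.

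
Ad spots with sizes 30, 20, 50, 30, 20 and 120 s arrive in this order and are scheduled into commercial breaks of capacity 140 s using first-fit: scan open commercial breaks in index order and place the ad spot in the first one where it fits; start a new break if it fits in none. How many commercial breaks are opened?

  30 → break 1 (new)  [load 30/140]
  20 → break 1  [load 50/140]
  50 → break 1  [load 100/140]
  30 → break 1  [load 130/140]
  20 → break 2 (new)  [load 20/140]
  120 → break 2  [load 140/140]
2 commercial breaks opened.

2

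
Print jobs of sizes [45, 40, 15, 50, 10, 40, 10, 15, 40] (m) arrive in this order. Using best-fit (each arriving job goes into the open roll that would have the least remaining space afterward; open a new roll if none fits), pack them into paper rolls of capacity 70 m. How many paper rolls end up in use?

5

  45 → roll 1 (new)  [load 45/70]
  40 → roll 2 (new)  [load 40/70]
  15 → roll 1  [load 60/70]
  50 → roll 3 (new)  [load 50/70]
  10 → roll 1  [load 70/70]
  40 → roll 4 (new)  [load 40/70]
  10 → roll 3  [load 60/70]
  15 → roll 2  [load 55/70]
  40 → roll 5 (new)  [load 40/70]
5 paper rolls opened.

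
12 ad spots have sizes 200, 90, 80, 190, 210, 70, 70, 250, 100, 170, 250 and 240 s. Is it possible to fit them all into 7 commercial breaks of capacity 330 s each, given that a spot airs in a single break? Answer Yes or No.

A valid assignment using 7 commercial breaks:
  break 1: 250 + 80 = 330
  break 2: 250 + 70 = 320
  break 3: 240 + 90 = 330
  break 4: 210 + 100 = 310
  break 5: 200 + 70 = 270
  break 6: 190 = 190
  break 7: 170 = 170
Every load is within 330 s, so 7 commercial breaks suffice.

Yes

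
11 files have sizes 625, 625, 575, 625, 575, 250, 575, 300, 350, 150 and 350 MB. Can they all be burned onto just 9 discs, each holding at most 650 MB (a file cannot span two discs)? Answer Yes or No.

A valid assignment using 9 discs:
  disc 1: 625 = 625
  disc 2: 625 = 625
  disc 3: 625 = 625
  disc 4: 575 = 575
  disc 5: 575 = 575
  disc 6: 575 = 575
  disc 7: 350 + 300 = 650
  disc 8: 350 + 250 = 600
  disc 9: 150 = 150
Every load is within 650 MB, so 9 discs suffice.

Yes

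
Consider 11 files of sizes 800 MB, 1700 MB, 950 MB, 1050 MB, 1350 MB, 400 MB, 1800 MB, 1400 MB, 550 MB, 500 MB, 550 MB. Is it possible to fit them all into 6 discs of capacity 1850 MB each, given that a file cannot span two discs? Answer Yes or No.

No

Total = 11050 MB; ⌈11050/1850⌉ = 6.
The bound of 6 does not rule out 6, but exhaustive search shows no assignment into 6 discs of capacity 1850 MB exists — the minimum is 7.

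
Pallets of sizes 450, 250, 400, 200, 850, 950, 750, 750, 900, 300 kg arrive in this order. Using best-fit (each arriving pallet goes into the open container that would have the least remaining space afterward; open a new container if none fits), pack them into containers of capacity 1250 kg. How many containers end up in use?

6

  450 → container 1 (new)  [load 450/1250]
  250 → container 1  [load 700/1250]
  400 → container 1  [load 1100/1250]
  200 → container 2 (new)  [load 200/1250]
  850 → container 2  [load 1050/1250]
  950 → container 3 (new)  [load 950/1250]
  750 → container 4 (new)  [load 750/1250]
  750 → container 5 (new)  [load 750/1250]
  900 → container 6 (new)  [load 900/1250]
  300 → container 3  [load 1250/1250]
6 containers opened.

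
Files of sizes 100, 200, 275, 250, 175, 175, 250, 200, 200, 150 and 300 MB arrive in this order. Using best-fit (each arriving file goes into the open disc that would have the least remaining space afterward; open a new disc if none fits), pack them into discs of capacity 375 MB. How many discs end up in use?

  100 → disc 1 (new)  [load 100/375]
  200 → disc 1  [load 300/375]
  275 → disc 2 (new)  [load 275/375]
  250 → disc 3 (new)  [load 250/375]
  175 → disc 4 (new)  [load 175/375]
  175 → disc 4  [load 350/375]
  250 → disc 5 (new)  [load 250/375]
  200 → disc 6 (new)  [load 200/375]
  200 → disc 7 (new)  [load 200/375]
  150 → disc 6  [load 350/375]
  300 → disc 8 (new)  [load 300/375]
8 discs opened.

8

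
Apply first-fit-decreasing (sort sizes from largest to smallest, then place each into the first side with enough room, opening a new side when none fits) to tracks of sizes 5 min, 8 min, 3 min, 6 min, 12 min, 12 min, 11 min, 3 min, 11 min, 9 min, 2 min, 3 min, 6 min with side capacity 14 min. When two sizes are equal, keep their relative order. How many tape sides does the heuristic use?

Sorted descending: 12, 12, 11, 11, 9, 8, 6, 6, 5, 3, 3, 3, 2.
  12 → side 1 (new)  [load 12/14]
  12 → side 2 (new)  [load 12/14]
  11 → side 3 (new)  [load 11/14]
  11 → side 4 (new)  [load 11/14]
  9 → side 5 (new)  [load 9/14]
  8 → side 6 (new)  [load 8/14]
  6 → side 6  [load 14/14]
  6 → side 7 (new)  [load 6/14]
  5 → side 5  [load 14/14]
  3 → side 3  [load 14/14]
  3 → side 4  [load 14/14]
  3 → side 7  [load 9/14]
  2 → side 1  [load 14/14]
7 tape sides opened.

7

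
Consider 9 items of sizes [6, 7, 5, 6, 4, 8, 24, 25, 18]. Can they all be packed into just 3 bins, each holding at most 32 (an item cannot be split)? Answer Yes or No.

No

Total = 103; ⌈103/32⌉ = 4.
At least 4 bins are required, but only 3 are allowed.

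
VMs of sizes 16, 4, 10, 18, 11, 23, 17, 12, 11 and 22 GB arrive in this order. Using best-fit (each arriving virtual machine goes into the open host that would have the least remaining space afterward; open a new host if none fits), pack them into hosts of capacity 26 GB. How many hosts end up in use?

  16 → host 1 (new)  [load 16/26]
  4 → host 1  [load 20/26]
  10 → host 2 (new)  [load 10/26]
  18 → host 3 (new)  [load 18/26]
  11 → host 2  [load 21/26]
  23 → host 4 (new)  [load 23/26]
  17 → host 5 (new)  [load 17/26]
  12 → host 6 (new)  [load 12/26]
  11 → host 6  [load 23/26]
  22 → host 7 (new)  [load 22/26]
7 hosts opened.

7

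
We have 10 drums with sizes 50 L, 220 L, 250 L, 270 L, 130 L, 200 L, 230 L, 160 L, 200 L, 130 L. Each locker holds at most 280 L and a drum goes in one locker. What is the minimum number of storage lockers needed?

Total = 270 + 250 + 230 + 220 + 200 + 200 + 160 + 130 + 130 + 50 = 1840 L.
Lower bound: ⌈1840/280⌉ = 7 storage lockers.
A packing using 8 storage lockers:
  locker 1: 270 = 270
  locker 2: 250 = 250
  locker 3: 230 + 50 = 280
  locker 4: 220 = 220
  locker 5: 200 = 200
  locker 6: 200 = 200
  locker 7: 160 = 160
  locker 8: 130 + 130 = 260
No arrangement into 7 storage lockers stays within capacity, so 8 is optimal.

8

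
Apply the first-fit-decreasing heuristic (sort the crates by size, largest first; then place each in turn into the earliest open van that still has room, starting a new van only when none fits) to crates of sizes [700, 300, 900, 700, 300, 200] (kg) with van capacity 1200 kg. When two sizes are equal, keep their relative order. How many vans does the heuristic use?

3

Sorted descending: 900, 700, 700, 300, 300, 200.
  900 → van 1 (new)  [load 900/1200]
  700 → van 2 (new)  [load 700/1200]
  700 → van 3 (new)  [load 700/1200]
  300 → van 1  [load 1200/1200]
  300 → van 2  [load 1000/1200]
  200 → van 2  [load 1200/1200]
3 vans opened.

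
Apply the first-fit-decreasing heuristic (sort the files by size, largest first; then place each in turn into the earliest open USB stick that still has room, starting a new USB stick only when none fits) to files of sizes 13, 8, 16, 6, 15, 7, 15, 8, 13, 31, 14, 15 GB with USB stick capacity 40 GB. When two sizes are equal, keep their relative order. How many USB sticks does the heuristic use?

Sorted descending: 31, 16, 15, 15, 15, 14, 13, 13, 8, 8, 7, 6.
  31 → USB stick 1 (new)  [load 31/40]
  16 → USB stick 2 (new)  [load 16/40]
  15 → USB stick 2  [load 31/40]
  15 → USB stick 3 (new)  [load 15/40]
  15 → USB stick 3  [load 30/40]
  14 → USB stick 4 (new)  [load 14/40]
  13 → USB stick 4  [load 27/40]
  13 → USB stick 4  [load 40/40]
  8 → USB stick 1  [load 39/40]
  8 → USB stick 2  [load 39/40]
  7 → USB stick 3  [load 37/40]
  6 → USB stick 5 (new)  [load 6/40]
5 USB sticks opened.

5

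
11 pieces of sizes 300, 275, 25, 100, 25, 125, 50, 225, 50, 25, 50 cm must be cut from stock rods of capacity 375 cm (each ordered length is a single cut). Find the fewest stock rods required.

4

Total = 300 + 275 + 225 + 125 + 100 + 50 + 50 + 50 + 25 + 25 + 25 = 1250 cm.
Lower bound: ⌈1250/375⌉ = 4 stock rods.
A packing using 4 stock rods:
  stock rod 1: 300 + 50 + 25 = 375
  stock rod 2: 275 + 100 = 375
  stock rod 3: 225 + 125 + 25 = 375
  stock rod 4: 50 + 50 + 25 = 125
This matches the lower bound, so 4 is optimal.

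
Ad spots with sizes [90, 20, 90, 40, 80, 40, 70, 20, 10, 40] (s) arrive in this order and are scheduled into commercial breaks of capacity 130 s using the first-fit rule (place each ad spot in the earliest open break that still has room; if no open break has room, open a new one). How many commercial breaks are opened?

4

  90 → break 1 (new)  [load 90/130]
  20 → break 1  [load 110/130]
  90 → break 2 (new)  [load 90/130]
  40 → break 2  [load 130/130]
  80 → break 3 (new)  [load 80/130]
  40 → break 3  [load 120/130]
  70 → break 4 (new)  [load 70/130]
  20 → break 1  [load 130/130]
  10 → break 3  [load 130/130]
  40 → break 4  [load 110/130]
4 commercial breaks opened.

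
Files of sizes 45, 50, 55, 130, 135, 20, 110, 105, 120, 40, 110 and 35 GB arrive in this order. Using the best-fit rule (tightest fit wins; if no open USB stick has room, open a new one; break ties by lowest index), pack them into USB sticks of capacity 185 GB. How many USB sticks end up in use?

  45 → USB stick 1 (new)  [load 45/185]
  50 → USB stick 1  [load 95/185]
  55 → USB stick 1  [load 150/185]
  130 → USB stick 2 (new)  [load 130/185]
  135 → USB stick 3 (new)  [load 135/185]
  20 → USB stick 1  [load 170/185]
  110 → USB stick 4 (new)  [load 110/185]
  105 → USB stick 5 (new)  [load 105/185]
  120 → USB stick 6 (new)  [load 120/185]
  40 → USB stick 3  [load 175/185]
  110 → USB stick 7 (new)  [load 110/185]
  35 → USB stick 2  [load 165/185]
7 USB sticks opened.

7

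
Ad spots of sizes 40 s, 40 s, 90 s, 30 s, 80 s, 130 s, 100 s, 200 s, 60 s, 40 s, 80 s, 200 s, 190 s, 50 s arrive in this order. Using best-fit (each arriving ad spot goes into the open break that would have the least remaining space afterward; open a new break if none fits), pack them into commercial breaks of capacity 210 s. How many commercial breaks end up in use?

7

  40 → break 1 (new)  [load 40/210]
  40 → break 1  [load 80/210]
  90 → break 1  [load 170/210]
  30 → break 1  [load 200/210]
  80 → break 2 (new)  [load 80/210]
  130 → break 2  [load 210/210]
  100 → break 3 (new)  [load 100/210]
  200 → break 4 (new)  [load 200/210]
  60 → break 3  [load 160/210]
  40 → break 3  [load 200/210]
  80 → break 5 (new)  [load 80/210]
  200 → break 6 (new)  [load 200/210]
  190 → break 7 (new)  [load 190/210]
  50 → break 5  [load 130/210]
7 commercial breaks opened.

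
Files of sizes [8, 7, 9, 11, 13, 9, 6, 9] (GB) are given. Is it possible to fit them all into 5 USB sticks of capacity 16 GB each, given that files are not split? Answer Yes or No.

No

Total = 72 GB; ⌈72/16⌉ = 5.
The bound of 5 does not rule out 5, but exhaustive search shows no assignment into 5 USB sticks of capacity 16 GB exists — the minimum is 6.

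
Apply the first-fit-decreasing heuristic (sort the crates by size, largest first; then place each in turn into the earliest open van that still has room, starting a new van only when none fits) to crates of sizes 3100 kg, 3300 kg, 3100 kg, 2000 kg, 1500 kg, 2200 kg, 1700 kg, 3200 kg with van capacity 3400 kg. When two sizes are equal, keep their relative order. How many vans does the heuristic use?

Sorted descending: 3300, 3200, 3100, 3100, 2200, 2000, 1700, 1500.
  3300 → van 1 (new)  [load 3300/3400]
  3200 → van 2 (new)  [load 3200/3400]
  3100 → van 3 (new)  [load 3100/3400]
  3100 → van 4 (new)  [load 3100/3400]
  2200 → van 5 (new)  [load 2200/3400]
  2000 → van 6 (new)  [load 2000/3400]
  1700 → van 7 (new)  [load 1700/3400]
  1500 → van 7  [load 3200/3400]
7 vans opened.

7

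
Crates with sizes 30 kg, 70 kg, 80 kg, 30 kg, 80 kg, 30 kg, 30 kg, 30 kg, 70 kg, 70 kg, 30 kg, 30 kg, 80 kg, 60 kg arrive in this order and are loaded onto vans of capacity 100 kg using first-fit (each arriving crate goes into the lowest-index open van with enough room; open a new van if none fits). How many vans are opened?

  30 → van 1 (new)  [load 30/100]
  70 → van 1  [load 100/100]
  80 → van 2 (new)  [load 80/100]
  30 → van 3 (new)  [load 30/100]
  80 → van 4 (new)  [load 80/100]
  30 → van 3  [load 60/100]
  30 → van 3  [load 90/100]
  30 → van 5 (new)  [load 30/100]
  70 → van 5  [load 100/100]
  70 → van 6 (new)  [load 70/100]
  30 → van 6  [load 100/100]
  30 → van 7 (new)  [load 30/100]
  80 → van 8 (new)  [load 80/100]
  60 → van 7  [load 90/100]
8 vans opened.

8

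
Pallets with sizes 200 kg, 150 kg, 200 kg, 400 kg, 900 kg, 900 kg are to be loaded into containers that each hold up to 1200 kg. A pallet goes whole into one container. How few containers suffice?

3

Total = 900 + 900 + 400 + 200 + 200 + 150 = 2750 kg.
Lower bound: ⌈2750/1200⌉ = 3 containers.
A packing using 3 containers:
  container 1: 900 + 200 = 1100
  container 2: 900 + 200 = 1100
  container 3: 400 + 150 = 550
This matches the lower bound, so 3 is optimal.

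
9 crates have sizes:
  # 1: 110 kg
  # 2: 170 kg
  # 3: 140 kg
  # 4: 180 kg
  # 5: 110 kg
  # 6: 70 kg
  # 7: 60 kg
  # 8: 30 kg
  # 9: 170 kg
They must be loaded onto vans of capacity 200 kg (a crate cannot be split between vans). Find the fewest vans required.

6

Total = 180 + 170 + 170 + 140 + 110 + 110 + 70 + 60 + 30 = 1040 kg.
Lower bound: ⌈1040/200⌉ = 6 vans.
A packing using 6 vans:
  van 1: 180 = 180
  van 2: 170 + 30 = 200
  van 3: 170 = 170
  van 4: 140 + 60 = 200
  van 5: 110 + 70 = 180
  van 6: 110 = 110
This matches the lower bound, so 6 is optimal.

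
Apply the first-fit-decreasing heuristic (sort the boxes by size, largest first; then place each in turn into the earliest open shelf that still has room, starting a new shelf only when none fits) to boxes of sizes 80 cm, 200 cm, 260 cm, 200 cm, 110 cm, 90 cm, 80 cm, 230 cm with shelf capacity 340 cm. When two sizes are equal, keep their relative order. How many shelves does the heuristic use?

Sorted descending: 260, 230, 200, 200, 110, 90, 80, 80.
  260 → shelf 1 (new)  [load 260/340]
  230 → shelf 2 (new)  [load 230/340]
  200 → shelf 3 (new)  [load 200/340]
  200 → shelf 4 (new)  [load 200/340]
  110 → shelf 2  [load 340/340]
  90 → shelf 3  [load 290/340]
  80 → shelf 1  [load 340/340]
  80 → shelf 4  [load 280/340]
4 shelves opened.

4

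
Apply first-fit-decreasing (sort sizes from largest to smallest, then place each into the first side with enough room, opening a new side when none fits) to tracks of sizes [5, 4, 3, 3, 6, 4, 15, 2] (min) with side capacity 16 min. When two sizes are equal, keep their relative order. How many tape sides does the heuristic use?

Sorted descending: 15, 6, 5, 4, 4, 3, 3, 2.
  15 → side 1 (new)  [load 15/16]
  6 → side 2 (new)  [load 6/16]
  5 → side 2  [load 11/16]
  4 → side 2  [load 15/16]
  4 → side 3 (new)  [load 4/16]
  3 → side 3  [load 7/16]
  3 → side 3  [load 10/16]
  2 → side 3  [load 12/16]
3 tape sides opened.

3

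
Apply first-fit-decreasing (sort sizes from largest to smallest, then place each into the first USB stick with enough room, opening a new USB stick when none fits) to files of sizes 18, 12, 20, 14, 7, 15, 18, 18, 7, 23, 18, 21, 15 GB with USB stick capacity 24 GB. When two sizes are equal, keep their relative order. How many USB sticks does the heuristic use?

11

Sorted descending: 23, 21, 20, 18, 18, 18, 18, 15, 15, 14, 12, 7, 7.
  23 → USB stick 1 (new)  [load 23/24]
  21 → USB stick 2 (new)  [load 21/24]
  20 → USB stick 3 (new)  [load 20/24]
  18 → USB stick 4 (new)  [load 18/24]
  18 → USB stick 5 (new)  [load 18/24]
  18 → USB stick 6 (new)  [load 18/24]
  18 → USB stick 7 (new)  [load 18/24]
  15 → USB stick 8 (new)  [load 15/24]
  15 → USB stick 9 (new)  [load 15/24]
  14 → USB stick 10 (new)  [load 14/24]
  12 → USB stick 11 (new)  [load 12/24]
  7 → USB stick 8  [load 22/24]
  7 → USB stick 9  [load 22/24]
11 USB sticks opened.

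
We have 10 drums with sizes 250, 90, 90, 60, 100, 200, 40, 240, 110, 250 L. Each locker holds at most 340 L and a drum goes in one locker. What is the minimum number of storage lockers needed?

Total = 250 + 250 + 240 + 200 + 110 + 100 + 90 + 90 + 60 + 40 = 1430 L.
Lower bound: ⌈1430/340⌉ = 5 storage lockers.
A packing using 5 storage lockers:
  locker 1: 250 + 90 = 340
  locker 2: 250 + 90 = 340
  locker 3: 240 + 100 = 340
  locker 4: 200 + 110 = 310
  locker 5: 60 + 40 = 100
This matches the lower bound, so 5 is optimal.

5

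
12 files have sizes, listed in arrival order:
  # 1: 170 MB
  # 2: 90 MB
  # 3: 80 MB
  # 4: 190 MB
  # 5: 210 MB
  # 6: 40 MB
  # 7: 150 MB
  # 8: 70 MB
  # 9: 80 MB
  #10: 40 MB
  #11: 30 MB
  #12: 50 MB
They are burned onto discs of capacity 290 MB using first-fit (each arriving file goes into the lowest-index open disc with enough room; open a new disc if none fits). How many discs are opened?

  170 → disc 1 (new)  [load 170/290]
  90 → disc 1  [load 260/290]
  80 → disc 2 (new)  [load 80/290]
  190 → disc 2  [load 270/290]
  210 → disc 3 (new)  [load 210/290]
  40 → disc 3  [load 250/290]
  150 → disc 4 (new)  [load 150/290]
  70 → disc 4  [load 220/290]
  80 → disc 5 (new)  [load 80/290]
  40 → disc 3  [load 290/290]
  30 → disc 1  [load 290/290]
  50 → disc 4  [load 270/290]
5 discs opened.

5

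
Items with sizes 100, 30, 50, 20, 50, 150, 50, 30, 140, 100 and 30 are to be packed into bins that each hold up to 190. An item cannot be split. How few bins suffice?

Total = 150 + 140 + 100 + 100 + 50 + 50 + 50 + 30 + 30 + 30 + 20 = 750.
Lower bound: ⌈750/190⌉ = 4 bins.
A packing using 5 bins:
  bin 1: 150 + 30 = 180
  bin 2: 140 + 50 = 190
  bin 3: 100 + 50 + 30 = 180
  bin 4: 100 + 50 + 30 = 180
  bin 5: 20 = 20
No arrangement into 4 bins stays within capacity, so 5 is optimal.

5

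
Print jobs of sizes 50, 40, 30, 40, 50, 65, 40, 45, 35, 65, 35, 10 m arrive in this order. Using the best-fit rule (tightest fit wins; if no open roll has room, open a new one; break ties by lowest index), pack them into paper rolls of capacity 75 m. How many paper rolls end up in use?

8

  50 → roll 1 (new)  [load 50/75]
  40 → roll 2 (new)  [load 40/75]
  30 → roll 2  [load 70/75]
  40 → roll 3 (new)  [load 40/75]
  50 → roll 4 (new)  [load 50/75]
  65 → roll 5 (new)  [load 65/75]
  40 → roll 6 (new)  [load 40/75]
  45 → roll 7 (new)  [load 45/75]
  35 → roll 3  [load 75/75]
  65 → roll 8 (new)  [load 65/75]
  35 → roll 6  [load 75/75]
  10 → roll 5  [load 75/75]
8 paper rolls opened.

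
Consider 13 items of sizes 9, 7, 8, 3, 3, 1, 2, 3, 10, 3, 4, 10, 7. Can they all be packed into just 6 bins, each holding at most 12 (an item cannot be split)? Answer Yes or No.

No

Total = 70; ⌈70/12⌉ = 6.
The bound of 6 does not rule out 6, but exhaustive search shows no assignment into 6 bins of capacity 12 exists — the minimum is 7.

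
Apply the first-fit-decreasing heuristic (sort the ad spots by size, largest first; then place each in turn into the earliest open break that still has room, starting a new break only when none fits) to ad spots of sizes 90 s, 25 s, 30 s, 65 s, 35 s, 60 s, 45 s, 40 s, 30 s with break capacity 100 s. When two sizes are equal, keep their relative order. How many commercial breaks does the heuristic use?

5

Sorted descending: 90, 65, 60, 45, 40, 35, 30, 30, 25.
  90 → break 1 (new)  [load 90/100]
  65 → break 2 (new)  [load 65/100]
  60 → break 3 (new)  [load 60/100]
  45 → break 4 (new)  [load 45/100]
  40 → break 3  [load 100/100]
  35 → break 2  [load 100/100]
  30 → break 4  [load 75/100]
  30 → break 5 (new)  [load 30/100]
  25 → break 4  [load 100/100]
5 commercial breaks opened.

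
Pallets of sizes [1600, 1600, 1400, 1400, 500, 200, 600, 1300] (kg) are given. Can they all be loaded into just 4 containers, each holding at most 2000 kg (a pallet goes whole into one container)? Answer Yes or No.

No

Total = 8600 kg; ⌈8600/2000⌉ = 5.
At least 5 containers are required, but only 4 are allowed.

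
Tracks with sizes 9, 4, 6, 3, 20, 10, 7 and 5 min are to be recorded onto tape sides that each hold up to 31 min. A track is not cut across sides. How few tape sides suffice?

Total = 20 + 10 + 9 + 7 + 6 + 5 + 4 + 3 = 64 min.
Lower bound: ⌈64/31⌉ = 3 tape sides.
A packing using 3 tape sides:
  side 1: 20 + 10 = 30
  side 2: 9 + 7 + 6 + 5 + 4 = 31
  side 3: 3 = 3
This matches the lower bound, so 3 is optimal.

3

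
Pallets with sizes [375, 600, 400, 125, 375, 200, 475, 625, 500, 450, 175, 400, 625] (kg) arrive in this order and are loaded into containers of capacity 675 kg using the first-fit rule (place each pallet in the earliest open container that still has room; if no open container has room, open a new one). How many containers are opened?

10

  375 → container 1 (new)  [load 375/675]
  600 → container 2 (new)  [load 600/675]
  400 → container 3 (new)  [load 400/675]
  125 → container 1  [load 500/675]
  375 → container 4 (new)  [load 375/675]
  200 → container 3  [load 600/675]
  475 → container 5 (new)  [load 475/675]
  625 → container 6 (new)  [load 625/675]
  500 → container 7 (new)  [load 500/675]
  450 → container 8 (new)  [load 450/675]
  175 → container 1  [load 675/675]
  400 → container 9 (new)  [load 400/675]
  625 → container 10 (new)  [load 625/675]
10 containers opened.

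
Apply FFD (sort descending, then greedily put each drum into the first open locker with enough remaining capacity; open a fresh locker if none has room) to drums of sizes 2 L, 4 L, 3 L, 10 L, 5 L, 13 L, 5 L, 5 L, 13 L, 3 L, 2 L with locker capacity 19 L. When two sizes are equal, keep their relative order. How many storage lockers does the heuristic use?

Sorted descending: 13, 13, 10, 5, 5, 5, 4, 3, 3, 2, 2.
  13 → locker 1 (new)  [load 13/19]
  13 → locker 2 (new)  [load 13/19]
  10 → locker 3 (new)  [load 10/19]
  5 → locker 1  [load 18/19]
  5 → locker 2  [load 18/19]
  5 → locker 3  [load 15/19]
  4 → locker 3  [load 19/19]
  3 → locker 4 (new)  [load 3/19]
  3 → locker 4  [load 6/19]
  2 → locker 4  [load 8/19]
  2 → locker 4  [load 10/19]
4 storage lockers opened.

4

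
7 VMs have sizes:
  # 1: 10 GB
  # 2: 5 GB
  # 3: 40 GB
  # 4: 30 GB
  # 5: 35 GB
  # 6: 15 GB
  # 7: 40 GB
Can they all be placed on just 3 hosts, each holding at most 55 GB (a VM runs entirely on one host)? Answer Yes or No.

No

Total = 175 GB; ⌈175/55⌉ = 4.
At least 4 hosts are required, but only 3 are allowed.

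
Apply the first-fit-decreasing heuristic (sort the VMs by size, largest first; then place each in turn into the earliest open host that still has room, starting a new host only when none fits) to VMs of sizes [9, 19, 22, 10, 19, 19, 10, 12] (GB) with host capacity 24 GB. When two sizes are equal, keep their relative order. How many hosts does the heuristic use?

Sorted descending: 22, 19, 19, 19, 12, 10, 10, 9.
  22 → host 1 (new)  [load 22/24]
  19 → host 2 (new)  [load 19/24]
  19 → host 3 (new)  [load 19/24]
  19 → host 4 (new)  [load 19/24]
  12 → host 5 (new)  [load 12/24]
  10 → host 5  [load 22/24]
  10 → host 6 (new)  [load 10/24]
  9 → host 6  [load 19/24]
6 hosts opened.

6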